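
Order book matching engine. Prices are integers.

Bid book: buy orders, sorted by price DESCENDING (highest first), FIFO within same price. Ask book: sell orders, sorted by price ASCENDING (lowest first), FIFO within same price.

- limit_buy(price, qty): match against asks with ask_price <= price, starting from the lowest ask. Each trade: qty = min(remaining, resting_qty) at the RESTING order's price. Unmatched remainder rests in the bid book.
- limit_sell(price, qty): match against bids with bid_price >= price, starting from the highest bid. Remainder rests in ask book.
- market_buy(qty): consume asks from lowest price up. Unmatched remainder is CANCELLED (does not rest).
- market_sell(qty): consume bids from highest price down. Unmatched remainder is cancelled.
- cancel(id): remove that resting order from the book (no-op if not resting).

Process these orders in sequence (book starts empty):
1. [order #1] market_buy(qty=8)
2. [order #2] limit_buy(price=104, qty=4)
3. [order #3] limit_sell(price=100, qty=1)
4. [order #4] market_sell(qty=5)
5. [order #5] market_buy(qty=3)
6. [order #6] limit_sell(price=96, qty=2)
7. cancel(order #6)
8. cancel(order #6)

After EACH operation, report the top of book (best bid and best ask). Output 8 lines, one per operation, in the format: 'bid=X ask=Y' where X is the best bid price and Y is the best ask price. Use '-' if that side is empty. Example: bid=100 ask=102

Answer: bid=- ask=-
bid=104 ask=-
bid=104 ask=-
bid=- ask=-
bid=- ask=-
bid=- ask=96
bid=- ask=-
bid=- ask=-

Derivation:
After op 1 [order #1] market_buy(qty=8): fills=none; bids=[-] asks=[-]
After op 2 [order #2] limit_buy(price=104, qty=4): fills=none; bids=[#2:4@104] asks=[-]
After op 3 [order #3] limit_sell(price=100, qty=1): fills=#2x#3:1@104; bids=[#2:3@104] asks=[-]
After op 4 [order #4] market_sell(qty=5): fills=#2x#4:3@104; bids=[-] asks=[-]
After op 5 [order #5] market_buy(qty=3): fills=none; bids=[-] asks=[-]
After op 6 [order #6] limit_sell(price=96, qty=2): fills=none; bids=[-] asks=[#6:2@96]
After op 7 cancel(order #6): fills=none; bids=[-] asks=[-]
After op 8 cancel(order #6): fills=none; bids=[-] asks=[-]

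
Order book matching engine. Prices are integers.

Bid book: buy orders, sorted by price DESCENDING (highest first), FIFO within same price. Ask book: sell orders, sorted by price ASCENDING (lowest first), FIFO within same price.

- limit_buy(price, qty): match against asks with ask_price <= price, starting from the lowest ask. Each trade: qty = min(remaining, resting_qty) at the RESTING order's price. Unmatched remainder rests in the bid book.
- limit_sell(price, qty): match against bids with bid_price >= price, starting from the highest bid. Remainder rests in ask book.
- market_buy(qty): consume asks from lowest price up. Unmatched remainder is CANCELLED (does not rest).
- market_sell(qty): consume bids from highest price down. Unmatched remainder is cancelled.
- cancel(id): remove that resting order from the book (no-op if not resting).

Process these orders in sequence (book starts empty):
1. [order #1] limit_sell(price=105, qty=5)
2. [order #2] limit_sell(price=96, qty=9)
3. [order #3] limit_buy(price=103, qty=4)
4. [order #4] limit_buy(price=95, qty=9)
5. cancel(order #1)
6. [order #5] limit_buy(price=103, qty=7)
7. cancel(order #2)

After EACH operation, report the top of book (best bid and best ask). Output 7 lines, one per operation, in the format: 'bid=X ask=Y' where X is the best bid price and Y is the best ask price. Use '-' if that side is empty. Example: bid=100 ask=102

After op 1 [order #1] limit_sell(price=105, qty=5): fills=none; bids=[-] asks=[#1:5@105]
After op 2 [order #2] limit_sell(price=96, qty=9): fills=none; bids=[-] asks=[#2:9@96 #1:5@105]
After op 3 [order #3] limit_buy(price=103, qty=4): fills=#3x#2:4@96; bids=[-] asks=[#2:5@96 #1:5@105]
After op 4 [order #4] limit_buy(price=95, qty=9): fills=none; bids=[#4:9@95] asks=[#2:5@96 #1:5@105]
After op 5 cancel(order #1): fills=none; bids=[#4:9@95] asks=[#2:5@96]
After op 6 [order #5] limit_buy(price=103, qty=7): fills=#5x#2:5@96; bids=[#5:2@103 #4:9@95] asks=[-]
After op 7 cancel(order #2): fills=none; bids=[#5:2@103 #4:9@95] asks=[-]

Answer: bid=- ask=105
bid=- ask=96
bid=- ask=96
bid=95 ask=96
bid=95 ask=96
bid=103 ask=-
bid=103 ask=-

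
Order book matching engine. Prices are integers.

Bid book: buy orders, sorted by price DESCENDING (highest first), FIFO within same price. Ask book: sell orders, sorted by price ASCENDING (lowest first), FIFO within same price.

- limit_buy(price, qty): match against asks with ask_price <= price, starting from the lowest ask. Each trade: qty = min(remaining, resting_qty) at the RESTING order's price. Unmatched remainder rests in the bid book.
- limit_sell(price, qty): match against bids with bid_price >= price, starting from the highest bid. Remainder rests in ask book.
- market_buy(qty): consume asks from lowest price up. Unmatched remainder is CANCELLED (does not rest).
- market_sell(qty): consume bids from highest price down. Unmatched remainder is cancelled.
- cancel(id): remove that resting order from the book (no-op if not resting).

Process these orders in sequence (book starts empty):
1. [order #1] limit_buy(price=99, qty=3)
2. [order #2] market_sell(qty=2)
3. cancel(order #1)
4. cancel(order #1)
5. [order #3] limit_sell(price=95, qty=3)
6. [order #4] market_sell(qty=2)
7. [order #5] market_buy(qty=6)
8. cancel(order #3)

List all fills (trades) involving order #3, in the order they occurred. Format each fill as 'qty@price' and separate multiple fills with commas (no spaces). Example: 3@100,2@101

Answer: 3@95

Derivation:
After op 1 [order #1] limit_buy(price=99, qty=3): fills=none; bids=[#1:3@99] asks=[-]
After op 2 [order #2] market_sell(qty=2): fills=#1x#2:2@99; bids=[#1:1@99] asks=[-]
After op 3 cancel(order #1): fills=none; bids=[-] asks=[-]
After op 4 cancel(order #1): fills=none; bids=[-] asks=[-]
After op 5 [order #3] limit_sell(price=95, qty=3): fills=none; bids=[-] asks=[#3:3@95]
After op 6 [order #4] market_sell(qty=2): fills=none; bids=[-] asks=[#3:3@95]
After op 7 [order #5] market_buy(qty=6): fills=#5x#3:3@95; bids=[-] asks=[-]
After op 8 cancel(order #3): fills=none; bids=[-] asks=[-]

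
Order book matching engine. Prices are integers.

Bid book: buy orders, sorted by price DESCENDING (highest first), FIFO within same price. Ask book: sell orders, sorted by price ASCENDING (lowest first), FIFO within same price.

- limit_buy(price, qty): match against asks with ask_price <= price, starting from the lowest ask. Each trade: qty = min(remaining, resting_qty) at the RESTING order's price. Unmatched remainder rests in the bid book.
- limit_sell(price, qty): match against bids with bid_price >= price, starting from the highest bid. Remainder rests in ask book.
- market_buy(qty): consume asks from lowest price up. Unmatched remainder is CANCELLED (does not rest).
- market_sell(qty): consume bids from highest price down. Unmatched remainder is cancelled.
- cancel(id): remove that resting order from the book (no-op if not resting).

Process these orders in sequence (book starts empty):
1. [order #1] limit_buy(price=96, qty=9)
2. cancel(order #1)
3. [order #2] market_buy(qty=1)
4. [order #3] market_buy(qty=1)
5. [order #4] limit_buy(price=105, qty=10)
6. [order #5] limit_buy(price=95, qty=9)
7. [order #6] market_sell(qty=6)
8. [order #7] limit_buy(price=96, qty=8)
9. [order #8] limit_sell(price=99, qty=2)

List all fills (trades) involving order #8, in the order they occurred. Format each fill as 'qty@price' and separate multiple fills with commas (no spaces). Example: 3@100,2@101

After op 1 [order #1] limit_buy(price=96, qty=9): fills=none; bids=[#1:9@96] asks=[-]
After op 2 cancel(order #1): fills=none; bids=[-] asks=[-]
After op 3 [order #2] market_buy(qty=1): fills=none; bids=[-] asks=[-]
After op 4 [order #3] market_buy(qty=1): fills=none; bids=[-] asks=[-]
After op 5 [order #4] limit_buy(price=105, qty=10): fills=none; bids=[#4:10@105] asks=[-]
After op 6 [order #5] limit_buy(price=95, qty=9): fills=none; bids=[#4:10@105 #5:9@95] asks=[-]
After op 7 [order #6] market_sell(qty=6): fills=#4x#6:6@105; bids=[#4:4@105 #5:9@95] asks=[-]
After op 8 [order #7] limit_buy(price=96, qty=8): fills=none; bids=[#4:4@105 #7:8@96 #5:9@95] asks=[-]
After op 9 [order #8] limit_sell(price=99, qty=2): fills=#4x#8:2@105; bids=[#4:2@105 #7:8@96 #5:9@95] asks=[-]

Answer: 2@105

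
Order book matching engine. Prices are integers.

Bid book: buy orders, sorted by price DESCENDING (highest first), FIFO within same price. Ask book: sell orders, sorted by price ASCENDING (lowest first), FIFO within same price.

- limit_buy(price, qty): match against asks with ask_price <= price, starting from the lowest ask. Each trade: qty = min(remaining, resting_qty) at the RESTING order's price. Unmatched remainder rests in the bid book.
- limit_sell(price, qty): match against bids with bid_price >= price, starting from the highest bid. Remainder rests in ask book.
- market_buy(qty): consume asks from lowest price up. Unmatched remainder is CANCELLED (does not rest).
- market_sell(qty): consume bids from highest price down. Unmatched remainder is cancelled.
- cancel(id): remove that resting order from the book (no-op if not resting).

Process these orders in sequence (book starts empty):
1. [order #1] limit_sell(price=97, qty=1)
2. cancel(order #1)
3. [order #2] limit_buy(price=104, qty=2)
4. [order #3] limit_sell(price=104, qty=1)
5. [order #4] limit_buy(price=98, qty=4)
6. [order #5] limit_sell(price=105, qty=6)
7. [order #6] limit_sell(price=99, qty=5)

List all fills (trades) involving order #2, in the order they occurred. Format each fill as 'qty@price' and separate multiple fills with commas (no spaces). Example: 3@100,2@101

Answer: 1@104,1@104

Derivation:
After op 1 [order #1] limit_sell(price=97, qty=1): fills=none; bids=[-] asks=[#1:1@97]
After op 2 cancel(order #1): fills=none; bids=[-] asks=[-]
After op 3 [order #2] limit_buy(price=104, qty=2): fills=none; bids=[#2:2@104] asks=[-]
After op 4 [order #3] limit_sell(price=104, qty=1): fills=#2x#3:1@104; bids=[#2:1@104] asks=[-]
After op 5 [order #4] limit_buy(price=98, qty=4): fills=none; bids=[#2:1@104 #4:4@98] asks=[-]
After op 6 [order #5] limit_sell(price=105, qty=6): fills=none; bids=[#2:1@104 #4:4@98] asks=[#5:6@105]
After op 7 [order #6] limit_sell(price=99, qty=5): fills=#2x#6:1@104; bids=[#4:4@98] asks=[#6:4@99 #5:6@105]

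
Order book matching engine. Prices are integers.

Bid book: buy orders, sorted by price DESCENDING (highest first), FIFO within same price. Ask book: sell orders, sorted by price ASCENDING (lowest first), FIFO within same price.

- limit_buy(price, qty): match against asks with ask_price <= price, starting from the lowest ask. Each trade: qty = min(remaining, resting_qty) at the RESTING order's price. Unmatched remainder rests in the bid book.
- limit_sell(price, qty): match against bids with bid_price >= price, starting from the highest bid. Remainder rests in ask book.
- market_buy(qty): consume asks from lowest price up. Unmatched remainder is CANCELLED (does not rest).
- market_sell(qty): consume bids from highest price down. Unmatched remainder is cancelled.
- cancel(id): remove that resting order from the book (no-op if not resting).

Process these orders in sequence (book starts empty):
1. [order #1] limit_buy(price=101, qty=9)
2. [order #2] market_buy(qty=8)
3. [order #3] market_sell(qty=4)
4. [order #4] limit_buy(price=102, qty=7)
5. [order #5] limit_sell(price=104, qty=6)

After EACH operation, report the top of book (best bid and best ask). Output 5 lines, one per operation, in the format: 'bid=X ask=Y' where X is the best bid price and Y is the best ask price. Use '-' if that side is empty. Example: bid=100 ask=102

Answer: bid=101 ask=-
bid=101 ask=-
bid=101 ask=-
bid=102 ask=-
bid=102 ask=104

Derivation:
After op 1 [order #1] limit_buy(price=101, qty=9): fills=none; bids=[#1:9@101] asks=[-]
After op 2 [order #2] market_buy(qty=8): fills=none; bids=[#1:9@101] asks=[-]
After op 3 [order #3] market_sell(qty=4): fills=#1x#3:4@101; bids=[#1:5@101] asks=[-]
After op 4 [order #4] limit_buy(price=102, qty=7): fills=none; bids=[#4:7@102 #1:5@101] asks=[-]
After op 5 [order #5] limit_sell(price=104, qty=6): fills=none; bids=[#4:7@102 #1:5@101] asks=[#5:6@104]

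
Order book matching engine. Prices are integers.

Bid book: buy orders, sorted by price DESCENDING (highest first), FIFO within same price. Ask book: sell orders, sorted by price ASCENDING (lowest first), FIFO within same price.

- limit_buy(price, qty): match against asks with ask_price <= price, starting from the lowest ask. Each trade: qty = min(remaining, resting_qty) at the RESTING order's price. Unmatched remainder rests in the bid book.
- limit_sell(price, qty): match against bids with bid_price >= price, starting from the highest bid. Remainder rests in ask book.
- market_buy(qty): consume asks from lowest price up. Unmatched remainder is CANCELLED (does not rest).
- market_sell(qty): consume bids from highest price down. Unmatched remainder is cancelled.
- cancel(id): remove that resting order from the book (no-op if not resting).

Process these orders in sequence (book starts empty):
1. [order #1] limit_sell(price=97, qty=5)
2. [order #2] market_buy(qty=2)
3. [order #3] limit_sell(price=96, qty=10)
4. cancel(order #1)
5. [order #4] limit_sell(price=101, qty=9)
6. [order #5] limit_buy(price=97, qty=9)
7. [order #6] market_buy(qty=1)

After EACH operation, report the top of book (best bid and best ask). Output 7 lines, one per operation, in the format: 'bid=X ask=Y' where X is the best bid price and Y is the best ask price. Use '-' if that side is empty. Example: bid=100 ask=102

Answer: bid=- ask=97
bid=- ask=97
bid=- ask=96
bid=- ask=96
bid=- ask=96
bid=- ask=96
bid=- ask=101

Derivation:
After op 1 [order #1] limit_sell(price=97, qty=5): fills=none; bids=[-] asks=[#1:5@97]
After op 2 [order #2] market_buy(qty=2): fills=#2x#1:2@97; bids=[-] asks=[#1:3@97]
After op 3 [order #3] limit_sell(price=96, qty=10): fills=none; bids=[-] asks=[#3:10@96 #1:3@97]
After op 4 cancel(order #1): fills=none; bids=[-] asks=[#3:10@96]
After op 5 [order #4] limit_sell(price=101, qty=9): fills=none; bids=[-] asks=[#3:10@96 #4:9@101]
After op 6 [order #5] limit_buy(price=97, qty=9): fills=#5x#3:9@96; bids=[-] asks=[#3:1@96 #4:9@101]
After op 7 [order #6] market_buy(qty=1): fills=#6x#3:1@96; bids=[-] asks=[#4:9@101]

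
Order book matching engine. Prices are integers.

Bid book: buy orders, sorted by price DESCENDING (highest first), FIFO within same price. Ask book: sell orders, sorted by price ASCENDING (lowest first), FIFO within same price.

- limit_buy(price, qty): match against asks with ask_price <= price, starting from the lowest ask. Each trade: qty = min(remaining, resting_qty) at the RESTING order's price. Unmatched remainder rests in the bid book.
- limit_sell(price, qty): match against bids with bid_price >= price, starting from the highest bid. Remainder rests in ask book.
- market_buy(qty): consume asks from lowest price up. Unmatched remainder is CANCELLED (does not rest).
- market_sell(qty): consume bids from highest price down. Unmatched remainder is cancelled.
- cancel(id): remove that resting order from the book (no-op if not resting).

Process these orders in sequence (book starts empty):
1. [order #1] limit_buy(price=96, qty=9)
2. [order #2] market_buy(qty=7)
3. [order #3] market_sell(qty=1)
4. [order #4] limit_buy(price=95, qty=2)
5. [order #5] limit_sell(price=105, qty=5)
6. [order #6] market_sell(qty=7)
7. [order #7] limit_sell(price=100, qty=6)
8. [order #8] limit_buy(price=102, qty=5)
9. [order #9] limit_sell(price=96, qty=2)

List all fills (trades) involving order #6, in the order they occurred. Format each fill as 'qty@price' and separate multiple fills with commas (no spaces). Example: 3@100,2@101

After op 1 [order #1] limit_buy(price=96, qty=9): fills=none; bids=[#1:9@96] asks=[-]
After op 2 [order #2] market_buy(qty=7): fills=none; bids=[#1:9@96] asks=[-]
After op 3 [order #3] market_sell(qty=1): fills=#1x#3:1@96; bids=[#1:8@96] asks=[-]
After op 4 [order #4] limit_buy(price=95, qty=2): fills=none; bids=[#1:8@96 #4:2@95] asks=[-]
After op 5 [order #5] limit_sell(price=105, qty=5): fills=none; bids=[#1:8@96 #4:2@95] asks=[#5:5@105]
After op 6 [order #6] market_sell(qty=7): fills=#1x#6:7@96; bids=[#1:1@96 #4:2@95] asks=[#5:5@105]
After op 7 [order #7] limit_sell(price=100, qty=6): fills=none; bids=[#1:1@96 #4:2@95] asks=[#7:6@100 #5:5@105]
After op 8 [order #8] limit_buy(price=102, qty=5): fills=#8x#7:5@100; bids=[#1:1@96 #4:2@95] asks=[#7:1@100 #5:5@105]
After op 9 [order #9] limit_sell(price=96, qty=2): fills=#1x#9:1@96; bids=[#4:2@95] asks=[#9:1@96 #7:1@100 #5:5@105]

Answer: 7@96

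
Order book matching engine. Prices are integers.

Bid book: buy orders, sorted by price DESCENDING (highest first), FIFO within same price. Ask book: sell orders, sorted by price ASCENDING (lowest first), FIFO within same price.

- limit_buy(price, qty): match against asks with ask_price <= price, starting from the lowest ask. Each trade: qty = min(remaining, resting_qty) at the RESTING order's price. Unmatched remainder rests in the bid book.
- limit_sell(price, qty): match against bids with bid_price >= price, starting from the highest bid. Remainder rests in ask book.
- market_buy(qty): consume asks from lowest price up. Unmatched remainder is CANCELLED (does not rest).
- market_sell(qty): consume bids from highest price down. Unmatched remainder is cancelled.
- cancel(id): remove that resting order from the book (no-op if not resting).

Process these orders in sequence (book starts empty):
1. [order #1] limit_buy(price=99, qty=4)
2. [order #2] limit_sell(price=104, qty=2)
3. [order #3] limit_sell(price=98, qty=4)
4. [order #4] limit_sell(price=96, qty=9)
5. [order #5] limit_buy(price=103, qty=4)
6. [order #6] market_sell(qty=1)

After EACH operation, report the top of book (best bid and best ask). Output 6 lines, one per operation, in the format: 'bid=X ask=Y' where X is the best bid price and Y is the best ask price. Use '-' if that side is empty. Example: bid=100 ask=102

Answer: bid=99 ask=-
bid=99 ask=104
bid=- ask=104
bid=- ask=96
bid=- ask=96
bid=- ask=96

Derivation:
After op 1 [order #1] limit_buy(price=99, qty=4): fills=none; bids=[#1:4@99] asks=[-]
After op 2 [order #2] limit_sell(price=104, qty=2): fills=none; bids=[#1:4@99] asks=[#2:2@104]
After op 3 [order #3] limit_sell(price=98, qty=4): fills=#1x#3:4@99; bids=[-] asks=[#2:2@104]
After op 4 [order #4] limit_sell(price=96, qty=9): fills=none; bids=[-] asks=[#4:9@96 #2:2@104]
After op 5 [order #5] limit_buy(price=103, qty=4): fills=#5x#4:4@96; bids=[-] asks=[#4:5@96 #2:2@104]
After op 6 [order #6] market_sell(qty=1): fills=none; bids=[-] asks=[#4:5@96 #2:2@104]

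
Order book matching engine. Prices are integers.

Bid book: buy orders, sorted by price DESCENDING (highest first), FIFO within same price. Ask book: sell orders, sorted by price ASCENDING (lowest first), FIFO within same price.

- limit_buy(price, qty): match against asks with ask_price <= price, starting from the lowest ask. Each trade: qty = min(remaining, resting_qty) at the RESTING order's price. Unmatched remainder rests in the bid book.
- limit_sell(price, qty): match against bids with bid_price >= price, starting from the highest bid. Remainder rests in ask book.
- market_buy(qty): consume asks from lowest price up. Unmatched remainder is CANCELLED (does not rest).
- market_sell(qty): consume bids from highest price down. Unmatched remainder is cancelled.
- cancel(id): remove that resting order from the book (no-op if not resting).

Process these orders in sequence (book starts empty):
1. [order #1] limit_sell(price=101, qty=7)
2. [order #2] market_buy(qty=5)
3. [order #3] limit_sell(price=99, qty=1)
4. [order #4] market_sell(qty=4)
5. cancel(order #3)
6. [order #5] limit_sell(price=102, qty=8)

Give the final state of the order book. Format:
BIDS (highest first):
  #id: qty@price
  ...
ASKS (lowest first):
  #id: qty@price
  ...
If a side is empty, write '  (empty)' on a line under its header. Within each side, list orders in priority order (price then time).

Answer: BIDS (highest first):
  (empty)
ASKS (lowest first):
  #1: 2@101
  #5: 8@102

Derivation:
After op 1 [order #1] limit_sell(price=101, qty=7): fills=none; bids=[-] asks=[#1:7@101]
After op 2 [order #2] market_buy(qty=5): fills=#2x#1:5@101; bids=[-] asks=[#1:2@101]
After op 3 [order #3] limit_sell(price=99, qty=1): fills=none; bids=[-] asks=[#3:1@99 #1:2@101]
After op 4 [order #4] market_sell(qty=4): fills=none; bids=[-] asks=[#3:1@99 #1:2@101]
After op 5 cancel(order #3): fills=none; bids=[-] asks=[#1:2@101]
After op 6 [order #5] limit_sell(price=102, qty=8): fills=none; bids=[-] asks=[#1:2@101 #5:8@102]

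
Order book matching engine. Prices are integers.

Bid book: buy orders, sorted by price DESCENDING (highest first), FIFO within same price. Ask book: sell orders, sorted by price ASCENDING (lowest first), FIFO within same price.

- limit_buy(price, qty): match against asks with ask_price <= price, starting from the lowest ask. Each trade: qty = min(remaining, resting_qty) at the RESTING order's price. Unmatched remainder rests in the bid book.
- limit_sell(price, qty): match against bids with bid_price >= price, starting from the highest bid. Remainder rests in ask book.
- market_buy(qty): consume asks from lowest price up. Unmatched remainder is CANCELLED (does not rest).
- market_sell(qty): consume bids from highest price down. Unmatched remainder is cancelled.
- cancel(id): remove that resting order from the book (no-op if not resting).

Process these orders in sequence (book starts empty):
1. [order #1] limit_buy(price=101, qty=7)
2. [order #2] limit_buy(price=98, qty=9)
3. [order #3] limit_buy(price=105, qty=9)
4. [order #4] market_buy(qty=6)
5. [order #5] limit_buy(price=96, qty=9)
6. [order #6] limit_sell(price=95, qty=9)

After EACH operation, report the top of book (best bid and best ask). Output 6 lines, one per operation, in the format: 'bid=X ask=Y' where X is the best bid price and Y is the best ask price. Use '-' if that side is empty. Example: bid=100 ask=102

Answer: bid=101 ask=-
bid=101 ask=-
bid=105 ask=-
bid=105 ask=-
bid=105 ask=-
bid=101 ask=-

Derivation:
After op 1 [order #1] limit_buy(price=101, qty=7): fills=none; bids=[#1:7@101] asks=[-]
After op 2 [order #2] limit_buy(price=98, qty=9): fills=none; bids=[#1:7@101 #2:9@98] asks=[-]
After op 3 [order #3] limit_buy(price=105, qty=9): fills=none; bids=[#3:9@105 #1:7@101 #2:9@98] asks=[-]
After op 4 [order #4] market_buy(qty=6): fills=none; bids=[#3:9@105 #1:7@101 #2:9@98] asks=[-]
After op 5 [order #5] limit_buy(price=96, qty=9): fills=none; bids=[#3:9@105 #1:7@101 #2:9@98 #5:9@96] asks=[-]
After op 6 [order #6] limit_sell(price=95, qty=9): fills=#3x#6:9@105; bids=[#1:7@101 #2:9@98 #5:9@96] asks=[-]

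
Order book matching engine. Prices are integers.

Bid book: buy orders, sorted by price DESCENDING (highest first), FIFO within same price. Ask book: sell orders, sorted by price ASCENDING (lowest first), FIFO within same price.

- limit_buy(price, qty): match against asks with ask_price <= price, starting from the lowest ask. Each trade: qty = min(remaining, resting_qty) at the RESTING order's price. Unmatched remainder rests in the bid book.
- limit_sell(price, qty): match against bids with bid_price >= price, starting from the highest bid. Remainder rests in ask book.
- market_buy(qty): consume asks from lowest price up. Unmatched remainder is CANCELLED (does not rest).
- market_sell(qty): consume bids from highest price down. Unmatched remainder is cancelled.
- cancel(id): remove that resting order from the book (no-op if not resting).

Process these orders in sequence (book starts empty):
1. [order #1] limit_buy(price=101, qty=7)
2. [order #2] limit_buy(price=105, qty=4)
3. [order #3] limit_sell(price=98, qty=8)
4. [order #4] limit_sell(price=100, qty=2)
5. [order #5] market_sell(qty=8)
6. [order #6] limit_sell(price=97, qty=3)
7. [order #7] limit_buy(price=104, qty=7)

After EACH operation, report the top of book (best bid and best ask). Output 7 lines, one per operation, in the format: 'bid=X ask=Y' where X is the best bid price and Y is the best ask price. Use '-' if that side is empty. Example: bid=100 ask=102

After op 1 [order #1] limit_buy(price=101, qty=7): fills=none; bids=[#1:7@101] asks=[-]
After op 2 [order #2] limit_buy(price=105, qty=4): fills=none; bids=[#2:4@105 #1:7@101] asks=[-]
After op 3 [order #3] limit_sell(price=98, qty=8): fills=#2x#3:4@105 #1x#3:4@101; bids=[#1:3@101] asks=[-]
After op 4 [order #4] limit_sell(price=100, qty=2): fills=#1x#4:2@101; bids=[#1:1@101] asks=[-]
After op 5 [order #5] market_sell(qty=8): fills=#1x#5:1@101; bids=[-] asks=[-]
After op 6 [order #6] limit_sell(price=97, qty=3): fills=none; bids=[-] asks=[#6:3@97]
After op 7 [order #7] limit_buy(price=104, qty=7): fills=#7x#6:3@97; bids=[#7:4@104] asks=[-]

Answer: bid=101 ask=-
bid=105 ask=-
bid=101 ask=-
bid=101 ask=-
bid=- ask=-
bid=- ask=97
bid=104 ask=-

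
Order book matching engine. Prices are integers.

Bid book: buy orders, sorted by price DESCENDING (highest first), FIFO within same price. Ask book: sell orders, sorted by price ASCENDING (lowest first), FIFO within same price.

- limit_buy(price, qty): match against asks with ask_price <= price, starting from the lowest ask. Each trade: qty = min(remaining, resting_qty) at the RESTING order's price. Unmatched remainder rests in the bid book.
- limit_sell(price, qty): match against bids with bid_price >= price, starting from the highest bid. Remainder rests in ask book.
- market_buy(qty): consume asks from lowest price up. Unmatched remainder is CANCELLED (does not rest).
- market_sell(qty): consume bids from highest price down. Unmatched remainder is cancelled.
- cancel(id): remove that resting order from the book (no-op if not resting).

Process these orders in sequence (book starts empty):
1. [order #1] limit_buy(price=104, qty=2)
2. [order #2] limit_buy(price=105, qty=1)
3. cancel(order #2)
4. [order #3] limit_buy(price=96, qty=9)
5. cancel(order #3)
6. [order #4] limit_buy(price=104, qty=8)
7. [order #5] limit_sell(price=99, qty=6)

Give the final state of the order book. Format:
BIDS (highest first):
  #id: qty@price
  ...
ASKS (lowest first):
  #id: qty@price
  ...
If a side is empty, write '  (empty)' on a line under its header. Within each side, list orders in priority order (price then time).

After op 1 [order #1] limit_buy(price=104, qty=2): fills=none; bids=[#1:2@104] asks=[-]
After op 2 [order #2] limit_buy(price=105, qty=1): fills=none; bids=[#2:1@105 #1:2@104] asks=[-]
After op 3 cancel(order #2): fills=none; bids=[#1:2@104] asks=[-]
After op 4 [order #3] limit_buy(price=96, qty=9): fills=none; bids=[#1:2@104 #3:9@96] asks=[-]
After op 5 cancel(order #3): fills=none; bids=[#1:2@104] asks=[-]
After op 6 [order #4] limit_buy(price=104, qty=8): fills=none; bids=[#1:2@104 #4:8@104] asks=[-]
After op 7 [order #5] limit_sell(price=99, qty=6): fills=#1x#5:2@104 #4x#5:4@104; bids=[#4:4@104] asks=[-]

Answer: BIDS (highest first):
  #4: 4@104
ASKS (lowest first):
  (empty)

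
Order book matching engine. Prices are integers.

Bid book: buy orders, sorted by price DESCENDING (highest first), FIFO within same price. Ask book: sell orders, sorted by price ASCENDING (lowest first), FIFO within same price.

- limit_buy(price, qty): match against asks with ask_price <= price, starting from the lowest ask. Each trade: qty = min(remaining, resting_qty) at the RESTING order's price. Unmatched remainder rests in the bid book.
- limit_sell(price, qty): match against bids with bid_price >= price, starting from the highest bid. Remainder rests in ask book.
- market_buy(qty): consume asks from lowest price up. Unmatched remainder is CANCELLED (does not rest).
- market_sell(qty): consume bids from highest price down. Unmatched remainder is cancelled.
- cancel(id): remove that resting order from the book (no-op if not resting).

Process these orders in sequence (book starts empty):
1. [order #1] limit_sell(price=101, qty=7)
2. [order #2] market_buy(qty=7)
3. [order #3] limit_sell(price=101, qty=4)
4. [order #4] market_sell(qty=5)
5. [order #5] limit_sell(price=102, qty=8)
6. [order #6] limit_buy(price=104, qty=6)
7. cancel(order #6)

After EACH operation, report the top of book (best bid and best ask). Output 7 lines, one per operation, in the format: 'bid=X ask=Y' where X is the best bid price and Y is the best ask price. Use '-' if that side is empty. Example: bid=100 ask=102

After op 1 [order #1] limit_sell(price=101, qty=7): fills=none; bids=[-] asks=[#1:7@101]
After op 2 [order #2] market_buy(qty=7): fills=#2x#1:7@101; bids=[-] asks=[-]
After op 3 [order #3] limit_sell(price=101, qty=4): fills=none; bids=[-] asks=[#3:4@101]
After op 4 [order #4] market_sell(qty=5): fills=none; bids=[-] asks=[#3:4@101]
After op 5 [order #5] limit_sell(price=102, qty=8): fills=none; bids=[-] asks=[#3:4@101 #5:8@102]
After op 6 [order #6] limit_buy(price=104, qty=6): fills=#6x#3:4@101 #6x#5:2@102; bids=[-] asks=[#5:6@102]
After op 7 cancel(order #6): fills=none; bids=[-] asks=[#5:6@102]

Answer: bid=- ask=101
bid=- ask=-
bid=- ask=101
bid=- ask=101
bid=- ask=101
bid=- ask=102
bid=- ask=102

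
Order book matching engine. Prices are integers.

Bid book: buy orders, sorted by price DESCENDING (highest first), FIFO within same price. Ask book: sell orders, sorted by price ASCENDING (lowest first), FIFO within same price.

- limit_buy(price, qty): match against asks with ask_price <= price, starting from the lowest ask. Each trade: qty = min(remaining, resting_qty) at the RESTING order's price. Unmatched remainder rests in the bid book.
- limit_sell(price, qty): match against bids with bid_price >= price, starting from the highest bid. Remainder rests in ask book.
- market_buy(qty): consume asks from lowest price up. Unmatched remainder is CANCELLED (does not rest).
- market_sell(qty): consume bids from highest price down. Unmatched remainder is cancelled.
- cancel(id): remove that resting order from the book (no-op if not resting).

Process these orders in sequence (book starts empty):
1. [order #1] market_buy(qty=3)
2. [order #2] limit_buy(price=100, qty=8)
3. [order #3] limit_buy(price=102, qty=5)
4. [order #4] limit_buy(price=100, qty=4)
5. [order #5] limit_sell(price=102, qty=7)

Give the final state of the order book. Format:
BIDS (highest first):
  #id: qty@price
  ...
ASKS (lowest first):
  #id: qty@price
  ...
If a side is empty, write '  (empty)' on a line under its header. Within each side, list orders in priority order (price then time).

After op 1 [order #1] market_buy(qty=3): fills=none; bids=[-] asks=[-]
After op 2 [order #2] limit_buy(price=100, qty=8): fills=none; bids=[#2:8@100] asks=[-]
After op 3 [order #3] limit_buy(price=102, qty=5): fills=none; bids=[#3:5@102 #2:8@100] asks=[-]
After op 4 [order #4] limit_buy(price=100, qty=4): fills=none; bids=[#3:5@102 #2:8@100 #4:4@100] asks=[-]
After op 5 [order #5] limit_sell(price=102, qty=7): fills=#3x#5:5@102; bids=[#2:8@100 #4:4@100] asks=[#5:2@102]

Answer: BIDS (highest first):
  #2: 8@100
  #4: 4@100
ASKS (lowest first):
  #5: 2@102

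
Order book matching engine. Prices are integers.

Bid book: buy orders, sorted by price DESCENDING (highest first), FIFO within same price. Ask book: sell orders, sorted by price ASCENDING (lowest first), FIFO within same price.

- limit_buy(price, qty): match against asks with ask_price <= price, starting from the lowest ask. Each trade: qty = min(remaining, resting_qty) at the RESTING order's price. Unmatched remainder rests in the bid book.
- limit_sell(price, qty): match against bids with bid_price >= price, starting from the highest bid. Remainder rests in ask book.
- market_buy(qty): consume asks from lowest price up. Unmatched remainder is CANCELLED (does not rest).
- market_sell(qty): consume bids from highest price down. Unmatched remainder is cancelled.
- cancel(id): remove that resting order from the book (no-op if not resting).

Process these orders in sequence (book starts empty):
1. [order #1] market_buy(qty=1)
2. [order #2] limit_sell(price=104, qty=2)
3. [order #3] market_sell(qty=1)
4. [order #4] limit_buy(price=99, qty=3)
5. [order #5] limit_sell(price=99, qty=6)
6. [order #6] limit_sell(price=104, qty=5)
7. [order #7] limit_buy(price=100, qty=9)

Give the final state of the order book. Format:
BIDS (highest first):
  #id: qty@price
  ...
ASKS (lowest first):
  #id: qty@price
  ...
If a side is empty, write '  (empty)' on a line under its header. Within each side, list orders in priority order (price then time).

Answer: BIDS (highest first):
  #7: 6@100
ASKS (lowest first):
  #2: 2@104
  #6: 5@104

Derivation:
After op 1 [order #1] market_buy(qty=1): fills=none; bids=[-] asks=[-]
After op 2 [order #2] limit_sell(price=104, qty=2): fills=none; bids=[-] asks=[#2:2@104]
After op 3 [order #3] market_sell(qty=1): fills=none; bids=[-] asks=[#2:2@104]
After op 4 [order #4] limit_buy(price=99, qty=3): fills=none; bids=[#4:3@99] asks=[#2:2@104]
After op 5 [order #5] limit_sell(price=99, qty=6): fills=#4x#5:3@99; bids=[-] asks=[#5:3@99 #2:2@104]
After op 6 [order #6] limit_sell(price=104, qty=5): fills=none; bids=[-] asks=[#5:3@99 #2:2@104 #6:5@104]
After op 7 [order #7] limit_buy(price=100, qty=9): fills=#7x#5:3@99; bids=[#7:6@100] asks=[#2:2@104 #6:5@104]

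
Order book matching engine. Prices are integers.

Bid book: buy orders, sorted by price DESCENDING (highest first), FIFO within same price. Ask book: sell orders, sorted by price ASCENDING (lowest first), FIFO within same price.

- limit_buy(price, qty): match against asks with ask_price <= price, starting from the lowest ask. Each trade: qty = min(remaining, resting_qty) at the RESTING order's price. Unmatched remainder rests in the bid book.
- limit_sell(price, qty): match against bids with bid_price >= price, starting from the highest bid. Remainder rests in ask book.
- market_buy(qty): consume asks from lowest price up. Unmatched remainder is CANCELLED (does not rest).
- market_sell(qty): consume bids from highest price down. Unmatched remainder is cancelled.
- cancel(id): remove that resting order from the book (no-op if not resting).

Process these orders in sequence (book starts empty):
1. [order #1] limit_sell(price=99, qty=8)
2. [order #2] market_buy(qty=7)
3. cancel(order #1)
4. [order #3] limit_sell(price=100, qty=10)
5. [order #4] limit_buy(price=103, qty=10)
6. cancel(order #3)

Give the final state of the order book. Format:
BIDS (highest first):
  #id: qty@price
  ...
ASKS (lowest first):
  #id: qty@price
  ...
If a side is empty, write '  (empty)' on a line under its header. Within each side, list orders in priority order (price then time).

Answer: BIDS (highest first):
  (empty)
ASKS (lowest first):
  (empty)

Derivation:
After op 1 [order #1] limit_sell(price=99, qty=8): fills=none; bids=[-] asks=[#1:8@99]
After op 2 [order #2] market_buy(qty=7): fills=#2x#1:7@99; bids=[-] asks=[#1:1@99]
After op 3 cancel(order #1): fills=none; bids=[-] asks=[-]
After op 4 [order #3] limit_sell(price=100, qty=10): fills=none; bids=[-] asks=[#3:10@100]
After op 5 [order #4] limit_buy(price=103, qty=10): fills=#4x#3:10@100; bids=[-] asks=[-]
After op 6 cancel(order #3): fills=none; bids=[-] asks=[-]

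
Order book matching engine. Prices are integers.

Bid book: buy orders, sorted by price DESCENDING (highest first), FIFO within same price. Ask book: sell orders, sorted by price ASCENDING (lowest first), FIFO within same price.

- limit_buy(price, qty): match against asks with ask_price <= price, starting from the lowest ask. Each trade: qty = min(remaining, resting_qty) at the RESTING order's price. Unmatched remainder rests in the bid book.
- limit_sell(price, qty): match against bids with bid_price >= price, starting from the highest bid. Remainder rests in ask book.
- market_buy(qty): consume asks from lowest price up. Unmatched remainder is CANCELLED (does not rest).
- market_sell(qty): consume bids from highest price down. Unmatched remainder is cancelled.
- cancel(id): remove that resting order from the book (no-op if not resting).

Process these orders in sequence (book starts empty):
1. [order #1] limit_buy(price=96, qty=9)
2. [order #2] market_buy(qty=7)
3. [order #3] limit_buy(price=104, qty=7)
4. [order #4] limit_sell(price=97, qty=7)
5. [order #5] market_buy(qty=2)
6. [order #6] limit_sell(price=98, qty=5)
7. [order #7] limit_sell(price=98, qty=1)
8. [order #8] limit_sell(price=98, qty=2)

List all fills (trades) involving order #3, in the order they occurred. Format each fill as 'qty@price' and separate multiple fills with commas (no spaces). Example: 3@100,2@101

After op 1 [order #1] limit_buy(price=96, qty=9): fills=none; bids=[#1:9@96] asks=[-]
After op 2 [order #2] market_buy(qty=7): fills=none; bids=[#1:9@96] asks=[-]
After op 3 [order #3] limit_buy(price=104, qty=7): fills=none; bids=[#3:7@104 #1:9@96] asks=[-]
After op 4 [order #4] limit_sell(price=97, qty=7): fills=#3x#4:7@104; bids=[#1:9@96] asks=[-]
After op 5 [order #5] market_buy(qty=2): fills=none; bids=[#1:9@96] asks=[-]
After op 6 [order #6] limit_sell(price=98, qty=5): fills=none; bids=[#1:9@96] asks=[#6:5@98]
After op 7 [order #7] limit_sell(price=98, qty=1): fills=none; bids=[#1:9@96] asks=[#6:5@98 #7:1@98]
After op 8 [order #8] limit_sell(price=98, qty=2): fills=none; bids=[#1:9@96] asks=[#6:5@98 #7:1@98 #8:2@98]

Answer: 7@104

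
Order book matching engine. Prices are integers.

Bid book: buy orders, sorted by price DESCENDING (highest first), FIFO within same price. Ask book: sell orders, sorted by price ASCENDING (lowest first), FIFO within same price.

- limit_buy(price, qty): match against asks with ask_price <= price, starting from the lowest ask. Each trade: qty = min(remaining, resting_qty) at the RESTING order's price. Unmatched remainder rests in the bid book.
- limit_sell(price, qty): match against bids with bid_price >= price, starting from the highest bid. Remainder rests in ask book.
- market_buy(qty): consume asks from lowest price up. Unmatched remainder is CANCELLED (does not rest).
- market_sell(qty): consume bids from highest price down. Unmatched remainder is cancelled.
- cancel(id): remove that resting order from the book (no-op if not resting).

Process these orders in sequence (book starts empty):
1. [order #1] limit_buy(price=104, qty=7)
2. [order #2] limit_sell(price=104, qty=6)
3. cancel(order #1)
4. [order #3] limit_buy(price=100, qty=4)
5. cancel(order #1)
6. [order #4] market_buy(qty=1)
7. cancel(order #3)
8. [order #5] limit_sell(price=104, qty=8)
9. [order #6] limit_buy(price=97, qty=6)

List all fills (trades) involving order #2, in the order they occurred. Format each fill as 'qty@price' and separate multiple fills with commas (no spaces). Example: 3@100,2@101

After op 1 [order #1] limit_buy(price=104, qty=7): fills=none; bids=[#1:7@104] asks=[-]
After op 2 [order #2] limit_sell(price=104, qty=6): fills=#1x#2:6@104; bids=[#1:1@104] asks=[-]
After op 3 cancel(order #1): fills=none; bids=[-] asks=[-]
After op 4 [order #3] limit_buy(price=100, qty=4): fills=none; bids=[#3:4@100] asks=[-]
After op 5 cancel(order #1): fills=none; bids=[#3:4@100] asks=[-]
After op 6 [order #4] market_buy(qty=1): fills=none; bids=[#3:4@100] asks=[-]
After op 7 cancel(order #3): fills=none; bids=[-] asks=[-]
After op 8 [order #5] limit_sell(price=104, qty=8): fills=none; bids=[-] asks=[#5:8@104]
After op 9 [order #6] limit_buy(price=97, qty=6): fills=none; bids=[#6:6@97] asks=[#5:8@104]

Answer: 6@104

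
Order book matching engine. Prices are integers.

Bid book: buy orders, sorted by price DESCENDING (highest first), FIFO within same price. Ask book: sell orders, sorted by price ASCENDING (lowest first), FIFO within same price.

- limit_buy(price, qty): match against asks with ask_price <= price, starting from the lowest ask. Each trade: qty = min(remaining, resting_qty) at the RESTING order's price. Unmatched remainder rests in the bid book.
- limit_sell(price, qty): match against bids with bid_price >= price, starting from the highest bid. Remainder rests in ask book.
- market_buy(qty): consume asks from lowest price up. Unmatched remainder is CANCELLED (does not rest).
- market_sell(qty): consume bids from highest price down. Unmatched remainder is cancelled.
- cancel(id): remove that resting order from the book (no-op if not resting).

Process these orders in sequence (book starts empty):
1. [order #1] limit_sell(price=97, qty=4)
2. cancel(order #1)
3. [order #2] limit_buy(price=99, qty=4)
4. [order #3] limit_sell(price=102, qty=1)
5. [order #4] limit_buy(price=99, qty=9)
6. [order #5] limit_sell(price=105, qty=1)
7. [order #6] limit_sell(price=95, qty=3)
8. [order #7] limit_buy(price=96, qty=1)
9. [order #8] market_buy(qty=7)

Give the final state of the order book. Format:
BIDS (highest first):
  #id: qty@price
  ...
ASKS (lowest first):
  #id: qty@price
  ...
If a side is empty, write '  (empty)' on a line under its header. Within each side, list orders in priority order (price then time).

Answer: BIDS (highest first):
  #2: 1@99
  #4: 9@99
  #7: 1@96
ASKS (lowest first):
  (empty)

Derivation:
After op 1 [order #1] limit_sell(price=97, qty=4): fills=none; bids=[-] asks=[#1:4@97]
After op 2 cancel(order #1): fills=none; bids=[-] asks=[-]
After op 3 [order #2] limit_buy(price=99, qty=4): fills=none; bids=[#2:4@99] asks=[-]
After op 4 [order #3] limit_sell(price=102, qty=1): fills=none; bids=[#2:4@99] asks=[#3:1@102]
After op 5 [order #4] limit_buy(price=99, qty=9): fills=none; bids=[#2:4@99 #4:9@99] asks=[#3:1@102]
After op 6 [order #5] limit_sell(price=105, qty=1): fills=none; bids=[#2:4@99 #4:9@99] asks=[#3:1@102 #5:1@105]
After op 7 [order #6] limit_sell(price=95, qty=3): fills=#2x#6:3@99; bids=[#2:1@99 #4:9@99] asks=[#3:1@102 #5:1@105]
After op 8 [order #7] limit_buy(price=96, qty=1): fills=none; bids=[#2:1@99 #4:9@99 #7:1@96] asks=[#3:1@102 #5:1@105]
After op 9 [order #8] market_buy(qty=7): fills=#8x#3:1@102 #8x#5:1@105; bids=[#2:1@99 #4:9@99 #7:1@96] asks=[-]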